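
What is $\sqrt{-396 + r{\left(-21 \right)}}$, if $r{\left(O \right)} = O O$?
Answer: $3 \sqrt{5} \approx 6.7082$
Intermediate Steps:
$r{\left(O \right)} = O^{2}$
$\sqrt{-396 + r{\left(-21 \right)}} = \sqrt{-396 + \left(-21\right)^{2}} = \sqrt{-396 + 441} = \sqrt{45} = 3 \sqrt{5}$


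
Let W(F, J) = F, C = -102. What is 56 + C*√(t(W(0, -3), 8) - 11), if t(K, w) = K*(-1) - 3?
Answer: 56 - 102*I*√14 ≈ 56.0 - 381.65*I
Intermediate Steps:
t(K, w) = -3 - K (t(K, w) = -K - 3 = -3 - K)
56 + C*√(t(W(0, -3), 8) - 11) = 56 - 102*√((-3 - 1*0) - 11) = 56 - 102*√((-3 + 0) - 11) = 56 - 102*√(-3 - 11) = 56 - 102*I*√14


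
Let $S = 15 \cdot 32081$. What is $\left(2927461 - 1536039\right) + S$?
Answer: $1872637$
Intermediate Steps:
$S = 481215$
$\left(2927461 - 1536039\right) + S = \left(2927461 - 1536039\right) + 481215 = 1391422 + 481215 = 1872637$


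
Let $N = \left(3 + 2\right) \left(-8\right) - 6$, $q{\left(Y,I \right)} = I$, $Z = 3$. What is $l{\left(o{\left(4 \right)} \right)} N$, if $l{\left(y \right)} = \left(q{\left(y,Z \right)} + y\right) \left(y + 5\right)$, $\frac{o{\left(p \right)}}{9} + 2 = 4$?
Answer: $-22218$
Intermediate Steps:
$o{\left(p \right)} = 18$ ($o{\left(p \right)} = -18 + 9 \cdot 4 = -18 + 36 = 18$)
$l{\left(y \right)} = \left(3 + y\right) \left(5 + y\right)$ ($l{\left(y \right)} = \left(3 + y\right) \left(y + 5\right) = \left(3 + y\right) \left(5 + y\right)$)
$N = -46$ ($N = 5 \left(-8\right) - 6 = -40 - 6 = -46$)
$l{\left(o{\left(4 \right)} \right)} N = \left(15 + 18^{2} + 8 \cdot 18\right) \left(-46\right) = \left(15 + 324 + 144\right) \left(-46\right) = 483 \left(-46\right) = -22218$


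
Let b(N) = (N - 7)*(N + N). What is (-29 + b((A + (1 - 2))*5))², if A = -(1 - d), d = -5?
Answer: 8473921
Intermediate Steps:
A = -6 (A = -(1 - 1*(-5)) = -(1 + 5) = -1*6 = -6)
b(N) = 2*N*(-7 + N) (b(N) = (-7 + N)*(2*N) = 2*N*(-7 + N))
(-29 + b((A + (1 - 2))*5))² = (-29 + 2*((-6 + (1 - 2))*5)*(-7 + (-6 + (1 - 2))*5))² = (-29 + 2*((-6 - 1)*5)*(-7 + (-6 - 1)*5))² = (-29 + 2*(-7*5)*(-7 - 7*5))² = (-29 + 2*(-35)*(-7 - 35))² = (-29 + 2*(-35)*(-42))² = (-29 + 2940)² = 2911² = 8473921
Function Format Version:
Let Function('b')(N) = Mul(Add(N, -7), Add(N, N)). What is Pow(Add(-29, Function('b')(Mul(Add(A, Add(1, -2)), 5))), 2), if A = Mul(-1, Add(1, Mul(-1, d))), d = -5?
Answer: 8473921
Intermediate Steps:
A = -6 (A = Mul(-1, Add(1, Mul(-1, -5))) = Mul(-1, Add(1, 5)) = Mul(-1, 6) = -6)
Function('b')(N) = Mul(2, N, Add(-7, N)) (Function('b')(N) = Mul(Add(-7, N), Mul(2, N)) = Mul(2, N, Add(-7, N)))
Pow(Add(-29, Function('b')(Mul(Add(A, Add(1, -2)), 5))), 2) = Pow(Add(-29, Mul(2, Mul(Add(-6, Add(1, -2)), 5), Add(-7, Mul(Add(-6, Add(1, -2)), 5)))), 2) = Pow(Add(-29, Mul(2, Mul(Add(-6, -1), 5), Add(-7, Mul(Add(-6, -1), 5)))), 2) = Pow(Add(-29, Mul(2, Mul(-7, 5), Add(-7, Mul(-7, 5)))), 2) = Pow(Add(-29, Mul(2, -35, Add(-7, -35))), 2) = Pow(Add(-29, Mul(2, -35, -42)), 2) = Pow(Add(-29, 2940), 2) = Pow(2911, 2) = 8473921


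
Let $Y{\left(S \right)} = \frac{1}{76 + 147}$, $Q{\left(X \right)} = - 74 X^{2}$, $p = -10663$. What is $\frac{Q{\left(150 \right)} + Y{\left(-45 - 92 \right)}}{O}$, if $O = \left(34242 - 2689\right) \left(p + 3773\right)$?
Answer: $\frac{371294999}{48480237910} \approx 0.0076587$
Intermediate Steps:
$Y{\left(S \right)} = \frac{1}{223}$
$O = -217400170$ ($O = \left(34242 - 2689\right) \left(-10663 + 3773\right) = 31553 \left(-6890\right) = -217400170$)
$\frac{Q{\left(150 \right)} + Y{\left(-45 - 92 \right)}}{O} = \frac{- 74 \cdot 150^{2} + \frac{1}{223}}{-217400170} = \left(\left(-74\right) 22500 + \frac{1}{223}\right) \left(- \frac{1}{217400170}\right) = \left(-1665000 + \frac{1}{223}\right) \left(- \frac{1}{217400170}\right) = \left(- \frac{371294999}{223}\right) \left(- \frac{1}{217400170}\right) = \frac{371294999}{48480237910}$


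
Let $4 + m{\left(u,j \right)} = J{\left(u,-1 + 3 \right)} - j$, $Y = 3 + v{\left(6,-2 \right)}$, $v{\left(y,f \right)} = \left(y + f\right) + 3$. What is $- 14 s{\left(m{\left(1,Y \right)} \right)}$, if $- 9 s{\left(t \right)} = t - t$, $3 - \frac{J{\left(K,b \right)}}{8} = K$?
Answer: $0$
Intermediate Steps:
$J{\left(K,b \right)} = 24 - 8 K$
$v{\left(y,f \right)} = 3 + f + y$ ($v{\left(y,f \right)} = \left(f + y\right) + 3 = 3 + f + y$)
$Y = 10$ ($Y = 3 + \left(3 - 2 + 6\right) = 3 + 7 = 10$)
$m{\left(u,j \right)} = 20 - j - 8 u$ ($m{\left(u,j \right)} = -4 - \left(-24 + j + 8 u\right) = 20 - j - 8 u$)
$s{\left(t \right)} = 0$ ($s{\left(t \right)} = - \frac{t - t}{9} = \left(- \frac{1}{9}\right) 0 = 0$)
$- 14 s{\left(m{\left(1,Y \right)} \right)} = \left(-14\right) 0 = 0$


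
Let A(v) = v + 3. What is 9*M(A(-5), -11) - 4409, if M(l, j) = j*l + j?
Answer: -4310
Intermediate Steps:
A(v) = 3 + v
M(l, j) = j + j*l
9*M(A(-5), -11) - 4409 = 9*(-11*(1 + (3 - 5))) - 4409 = 9*(-11*(1 - 2)) - 4409 = 9*(-11*(-1)) - 4409 = 9*11 - 4409 = 99 - 4409 = -4310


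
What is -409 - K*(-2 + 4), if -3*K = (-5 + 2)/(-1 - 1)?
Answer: -408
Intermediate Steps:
K = -½ (K = -(-5 + 2)/(3*(-1 - 1)) = -(-1)/(-2) = -(-1)*(-1)/2 = -⅓*3/2 = -½ ≈ -0.50000)
-409 - K*(-2 + 4) = -409 - (-1)*(-2 + 4)/2 = -409 - (-1)*2/2 = -409 - 1*(-1) = -409 + 1 = -408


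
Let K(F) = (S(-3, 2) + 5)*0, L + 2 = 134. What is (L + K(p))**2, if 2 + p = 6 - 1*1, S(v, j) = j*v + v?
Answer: 17424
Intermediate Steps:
L = 132 (L = -2 + 134 = 132)
S(v, j) = v + j*v
p = 3 (p = -2 + (6 - 1*1) = -2 + (6 - 1) = -2 + 5 = 3)
K(F) = 0 (K(F) = (-3*(1 + 2) + 5)*0 = (-3*3 + 5)*0 = (-9 + 5)*0 = -4*0 = 0)
(L + K(p))**2 = (132 + 0)**2 = 132**2 = 17424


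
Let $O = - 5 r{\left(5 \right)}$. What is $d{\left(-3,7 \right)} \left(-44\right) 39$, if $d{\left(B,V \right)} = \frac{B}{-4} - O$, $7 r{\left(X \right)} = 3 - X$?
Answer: $\frac{8151}{7} \approx 1164.4$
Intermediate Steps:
$r{\left(X \right)} = \frac{3}{7} - \frac{X}{7}$ ($r{\left(X \right)} = \frac{3 - X}{7} = \frac{3}{7} - \frac{X}{7}$)
$O = \frac{10}{7}$ ($O = - 5 \left(\frac{3}{7} - \frac{5}{7}\right) = \left(-5\right) \left(- \frac{2}{7}\right) = \frac{10}{7} \approx 1.4286$)
$d{\left(B,V \right)} = - \frac{10}{7} - \frac{B}{4}$ ($d{\left(B,V \right)} = \frac{B}{-4} - \frac{10}{7} = B \left(- \frac{1}{4}\right) - \frac{10}{7} = - \frac{B}{4} - \frac{10}{7} = - \frac{10}{7} - \frac{B}{4}$)
$d{\left(-3,7 \right)} \left(-44\right) 39 = \left(- \frac{10}{7} - - \frac{3}{4}\right) \left(-44\right) 39 = \left(- \frac{10}{7} + \frac{3}{4}\right) \left(-44\right) 39 = \left(- \frac{19}{28}\right) \left(-44\right) 39 = \frac{209}{7} \cdot 39 = \frac{8151}{7}$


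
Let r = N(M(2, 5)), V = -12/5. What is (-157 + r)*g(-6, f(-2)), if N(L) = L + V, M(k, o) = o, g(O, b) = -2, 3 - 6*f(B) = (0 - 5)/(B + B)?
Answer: 1544/5 ≈ 308.80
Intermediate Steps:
f(B) = ½ + 5/(12*B) (f(B) = ½ - (0 - 5)/(6*(B + B)) = ½ - (-5)/(6*(2*B)) = ½ - (-5)*1/(2*B)/6 = ½ - (-5)/(12*B) = ½ + 5/(12*B))
V = -12/5 (V = -12*⅕ = -12/5 ≈ -2.4000)
N(L) = -12/5 + L (N(L) = L - 12/5 = -12/5 + L)
r = 13/5 (r = -12/5 + 5 = 13/5 ≈ 2.6000)
(-157 + r)*g(-6, f(-2)) = (-157 + 13/5)*(-2) = -772/5*(-2) = 1544/5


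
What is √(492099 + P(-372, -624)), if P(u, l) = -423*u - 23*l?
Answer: √663807 ≈ 814.74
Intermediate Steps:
√(492099 + P(-372, -624)) = √(492099 + (-423*(-372) - 23*(-624))) = √(492099 + (157356 + 14352)) = √(492099 + 171708) = √663807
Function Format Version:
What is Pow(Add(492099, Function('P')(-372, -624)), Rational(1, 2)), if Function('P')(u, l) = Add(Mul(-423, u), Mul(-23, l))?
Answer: Pow(663807, Rational(1, 2)) ≈ 814.74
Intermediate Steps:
Pow(Add(492099, Function('P')(-372, -624)), Rational(1, 2)) = Pow(Add(492099, Add(Mul(-423, -372), Mul(-23, -624))), Rational(1, 2)) = Pow(Add(492099, Add(157356, 14352)), Rational(1, 2)) = Pow(Add(492099, 171708), Rational(1, 2)) = Pow(663807, Rational(1, 2))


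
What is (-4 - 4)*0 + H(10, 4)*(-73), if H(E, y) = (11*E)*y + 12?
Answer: -32996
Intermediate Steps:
H(E, y) = 12 + 11*E*y (H(E, y) = 11*E*y + 12 = 12 + 11*E*y)
(-4 - 4)*0 + H(10, 4)*(-73) = (-4 - 4)*0 + (12 + 11*10*4)*(-73) = -8*0 + (12 + 440)*(-73) = 0 + 452*(-73) = 0 - 32996 = -32996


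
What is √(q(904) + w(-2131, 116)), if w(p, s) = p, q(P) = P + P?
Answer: I*√323 ≈ 17.972*I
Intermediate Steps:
q(P) = 2*P
√(q(904) + w(-2131, 116)) = √(2*904 - 2131) = √(1808 - 2131) = √(-323) = I*√323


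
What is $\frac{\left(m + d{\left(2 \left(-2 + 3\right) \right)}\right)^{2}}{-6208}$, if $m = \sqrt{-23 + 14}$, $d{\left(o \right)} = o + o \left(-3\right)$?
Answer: $- \frac{7}{6208} + \frac{3 i}{776} \approx -0.0011276 + 0.003866 i$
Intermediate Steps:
$d{\left(o \right)} = - 2 o$ ($d{\left(o \right)} = o - 3 o = - 2 o$)
$m = 3 i$ ($m = \sqrt{-9} = 3 i \approx 3.0 i$)
$\frac{\left(m + d{\left(2 \left(-2 + 3\right) \right)}\right)^{2}}{-6208} = \frac{\left(3 i - 2 \cdot 2 \left(-2 + 3\right)\right)^{2}}{-6208} = \left(3 i - 2 \cdot 2 \cdot 1\right)^{2} \left(- \frac{1}{6208}\right) = \left(3 i - 4\right)^{2} \left(- \frac{1}{6208}\right) = \left(-4 + 3 i\right)^{2} \left(- \frac{1}{6208}\right) = - \frac{\left(-4 + 3 i\right)^{2}}{6208}$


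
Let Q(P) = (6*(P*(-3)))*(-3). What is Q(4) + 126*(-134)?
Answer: -16668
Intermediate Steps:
Q(P) = 54*P (Q(P) = (6*(-3*P))*(-3) = -18*P*(-3) = 54*P)
Q(4) + 126*(-134) = 54*4 + 126*(-134) = 216 - 16884 = -16668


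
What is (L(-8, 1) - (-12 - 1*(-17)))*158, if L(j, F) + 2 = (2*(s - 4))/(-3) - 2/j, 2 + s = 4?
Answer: -5135/6 ≈ -855.83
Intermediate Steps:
s = 2 (s = -2 + 4 = 2)
L(j, F) = -2/3 - 2/j (L(j, F) = -2 + ((2*(2 - 4))/(-3) - 2/j) = -2 + ((2*(-2))*(-1/3) - 2/j) = -2 + (-4*(-1/3) - 2/j) = -2 + (4/3 - 2/j) = -2/3 - 2/j)
(L(-8, 1) - (-12 - 1*(-17)))*158 = ((-2/3 - 2/(-8)) - (-12 - 1*(-17)))*158 = ((-2/3 - 2*(-1/8)) - (-12 + 17))*158 = ((-2/3 + 1/4) - 1*5)*158 = (-5/12 - 5)*158 = -65/12*158 = -5135/6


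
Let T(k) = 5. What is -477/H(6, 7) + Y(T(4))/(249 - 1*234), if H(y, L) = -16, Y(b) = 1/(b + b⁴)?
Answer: 2253833/75600 ≈ 29.813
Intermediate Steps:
-477/H(6, 7) + Y(T(4))/(249 - 1*234) = -477/(-16) + 1/((5 + 5⁴)*(249 - 1*234)) = -477*(-1/16) + 1/((5 + 625)*(249 - 234)) = 477/16 + 1/(630*15) = 477/16 + (1/630)*(1/15) = 477/16 + 1/9450 = 2253833/75600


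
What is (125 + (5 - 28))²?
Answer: 10404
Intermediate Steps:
(125 + (5 - 28))² = (125 - 23)² = 102² = 10404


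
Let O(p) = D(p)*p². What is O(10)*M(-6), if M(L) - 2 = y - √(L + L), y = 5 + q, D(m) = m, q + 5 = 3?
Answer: 5000 - 2000*I*√3 ≈ 5000.0 - 3464.1*I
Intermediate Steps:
q = -2 (q = -5 + 3 = -2)
O(p) = p³ (O(p) = p*p² = p³)
y = 3 (y = 5 - 2 = 3)
M(L) = 5 - √2*√L (M(L) = 2 + (3 - √(L + L)) = 2 + (3 - √(2*L)) = 2 + (3 - √2*√L) = 5 - √2*√L)
O(10)*M(-6) = 10³*(5 - √2*√(-6)) = 1000*(5 - √2*I*√6) = 1000*(5 - 2*I*√3) = 5000 - 2000*I*√3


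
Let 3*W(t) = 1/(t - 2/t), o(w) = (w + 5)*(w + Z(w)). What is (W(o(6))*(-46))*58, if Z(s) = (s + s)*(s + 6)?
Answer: -733700/1361249 ≈ -0.53899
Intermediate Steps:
Z(s) = 2*s*(6 + s) (Z(s) = (2*s)*(6 + s) = 2*s*(6 + s))
o(w) = (5 + w)*(w + 2*w*(6 + w)) (o(w) = (w + 5)*(w + 2*w*(6 + w)) = (5 + w)*(w + 2*w*(6 + w)))
W(t) = 1/(3*(t - 2/t))
(W(o(6))*(-46))*58 = (((6*(65 + 2*6² + 23*6))/(3*(-2 + (6*(65 + 2*6² + 23*6))²)))*(-46))*58 = (((6*(65 + 2*36 + 138))/(3*(-2 + (6*(65 + 2*36 + 138))²)))*(-46))*58 = (((6*(65 + 72 + 138))/(3*(-2 + (6*(65 + 72 + 138))²)))*(-46))*58 = (((6*275)/(3*(-2 + (6*275)²)))*(-46))*58 = (((⅓)*1650/(-2 + 1650²))*(-46))*58 = (((⅓)*1650/(-2 + 2722500))*(-46))*58 = (((⅓)*1650/2722498)*(-46))*58 = (((⅓)*1650*(1/2722498))*(-46))*58 = ((275/1361249)*(-46))*58 = -12650/1361249*58 = -733700/1361249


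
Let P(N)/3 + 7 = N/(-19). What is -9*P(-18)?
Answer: 3105/19 ≈ 163.42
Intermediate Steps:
P(N) = -21 - 3*N/19 (P(N) = -21 + 3*(N/(-19)) = -21 + 3*(N*(-1/19)) = -21 + 3*(-N/19) = -21 - 3*N/19)
-9*P(-18) = -9*(-21 - 3/19*(-18)) = -9*(-21 + 54/19) = -9*(-345/19) = 3105/19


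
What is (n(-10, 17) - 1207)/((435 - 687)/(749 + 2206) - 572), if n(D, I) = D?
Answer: 1198745/563504 ≈ 2.1273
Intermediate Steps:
(n(-10, 17) - 1207)/((435 - 687)/(749 + 2206) - 572) = (-10 - 1207)/((435 - 687)/(749 + 2206) - 572) = -1217/(-252/2955 - 572) = -1217/(-252*1/2955 - 572) = -1217/(-84/985 - 572) = -1217/(-563504/985) = -1217*(-985/563504) = 1198745/563504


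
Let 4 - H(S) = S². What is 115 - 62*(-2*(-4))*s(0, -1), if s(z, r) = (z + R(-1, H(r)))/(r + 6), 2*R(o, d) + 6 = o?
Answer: 2311/5 ≈ 462.20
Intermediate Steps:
H(S) = 4 - S²
R(o, d) = -3 + o/2
s(z, r) = (-7/2 + z)/(6 + r) (s(z, r) = (z + (-3 + (½)*(-1)))/(r + 6) = (z + (-3 - ½))/(6 + r) = (z - 7/2)/(6 + r) = (-7/2 + z)/(6 + r))
115 - 62*(-2*(-4))*s(0, -1) = 115 - 62*(-2*(-4))*(-7/2 + 0)/(6 - 1) = 115 - 496*-7/2/5 = 115 - 496*(⅕)*(-7/2) = 115 - 496*(-7)/10 = 115 - 62*(-28/5) = 115 + 1736/5 = 2311/5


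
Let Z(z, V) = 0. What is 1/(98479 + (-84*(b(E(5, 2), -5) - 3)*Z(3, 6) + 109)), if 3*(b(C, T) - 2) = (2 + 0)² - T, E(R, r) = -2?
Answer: 1/98588 ≈ 1.0143e-5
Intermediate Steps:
b(C, T) = 10/3 - T/3 (b(C, T) = 2 + ((2 + 0)² - T)/3 = 2 + (2² - T)/3 = 2 + (4 - T)/3 = 2 + (4/3 - T/3) = 10/3 - T/3)
1/(98479 + (-84*(b(E(5, 2), -5) - 3)*Z(3, 6) + 109)) = 1/(98479 + (-84*((10/3 - ⅓*(-5)) - 3)*0 + 109)) = 1/(98479 + (-84*((10/3 + 5/3) - 3)*0 + 109)) = 1/(98479 + (-84*(5 - 3)*0 + 109)) = 1/(98479 + (-168*0 + 109)) = 1/(98479 + (-84*0 + 109)) = 1/(98479 + (0 + 109)) = 1/(98479 + 109) = 1/98588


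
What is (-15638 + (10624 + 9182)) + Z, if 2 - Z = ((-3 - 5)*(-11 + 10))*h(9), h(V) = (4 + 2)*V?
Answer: 3738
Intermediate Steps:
h(V) = 6*V
Z = -430 (Z = 2 - (-3 - 5)*(-11 + 10)*6*9 = 2 - (-8*(-1))*54 = 2 - 8*54 = 2 - 1*432 = 2 - 432 = -430)
(-15638 + (10624 + 9182)) + Z = (-15638 + (10624 + 9182)) - 430 = (-15638 + 19806) - 430 = 4168 - 430 = 3738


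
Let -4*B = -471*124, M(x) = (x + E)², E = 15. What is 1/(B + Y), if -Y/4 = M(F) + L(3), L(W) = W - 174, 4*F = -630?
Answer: -1/65940 ≈ -1.5165e-5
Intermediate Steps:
F = -315/2 (F = (¼)*(-630) = -315/2 ≈ -157.50)
L(W) = -174 + W
M(x) = (15 + x)² (M(x) = (x + 15)² = (15 + x)²)
B = 14601 (B = -(-471)*124/4 = -¼*(-58404) = 14601)
Y = -80541 (Y = -4*((15 - 315/2)² + (-174 + 3)) = -4*((-285/2)² - 171) = -4*(81225/4 - 171) = -4*80541/4 = -80541)
1/(B + Y) = 1/(14601 - 80541) = 1/(-65940) = -1/65940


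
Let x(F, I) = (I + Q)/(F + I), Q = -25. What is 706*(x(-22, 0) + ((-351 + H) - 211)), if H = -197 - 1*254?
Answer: -7858133/11 ≈ -7.1438e+5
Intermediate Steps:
H = -451 (H = -197 - 254 = -451)
x(F, I) = (-25 + I)/(F + I) (x(F, I) = (I - 25)/(F + I) = (-25 + I)/(F + I))
706*(x(-22, 0) + ((-351 + H) - 211)) = 706*((-25 + 0)/(-22 + 0) + ((-351 - 451) - 211)) = 706*(-25/(-22) + (-802 - 211)) = 706*(-1/22*(-25) - 1013) = 706*(25/22 - 1013) = 706*(-22261/22) = -7858133/11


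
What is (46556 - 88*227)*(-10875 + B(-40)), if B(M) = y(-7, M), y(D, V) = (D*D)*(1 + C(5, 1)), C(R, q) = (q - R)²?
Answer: -266916360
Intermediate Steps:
y(D, V) = 17*D² (y(D, V) = (D*D)*(1 + (5 - 1*1)²) = D²*(1 + (5 - 1)²) = D²*(1 + 4²) = D²*(1 + 16) = D²*17 = 17*D²)
B(M) = 833 (B(M) = 17*(-7)² = 17*49 = 833)
(46556 - 88*227)*(-10875 + B(-40)) = (46556 - 88*227)*(-10875 + 833) = (46556 - 19976)*(-10042) = 26580*(-10042) = -266916360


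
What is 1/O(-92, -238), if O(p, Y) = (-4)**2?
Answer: 1/16 ≈ 0.062500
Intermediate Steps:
O(p, Y) = 16
1/O(-92, -238) = 1/16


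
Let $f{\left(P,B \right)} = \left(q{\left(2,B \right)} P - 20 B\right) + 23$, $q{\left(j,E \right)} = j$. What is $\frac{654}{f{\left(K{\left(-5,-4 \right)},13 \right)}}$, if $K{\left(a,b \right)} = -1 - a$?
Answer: $- \frac{654}{229} \approx -2.8559$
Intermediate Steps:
$f{\left(P,B \right)} = 23 - 20 B + 2 P$ ($f{\left(P,B \right)} = \left(2 P - 20 B\right) + 23 = \left(- 20 B + 2 P\right) + 23 = 23 - 20 B + 2 P$)
$\frac{654}{f{\left(K{\left(-5,-4 \right)},13 \right)}} = \frac{654}{23 - 260 + 2 \left(-1 - -5\right)} = \frac{654}{23 - 260 + 2 \left(-1 + 5\right)} = \frac{654}{23 - 260 + 2 \cdot 4} = \frac{654}{23 - 260 + 8} = \frac{654}{-229} = 654 \left(- \frac{1}{229}\right) = - \frac{654}{229}$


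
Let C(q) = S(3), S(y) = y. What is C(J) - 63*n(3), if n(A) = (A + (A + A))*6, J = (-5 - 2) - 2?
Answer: -3399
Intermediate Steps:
J = -9 (J = -7 - 2 = -9)
C(q) = 3
n(A) = 18*A (n(A) = (A + 2*A)*6 = (3*A)*6 = 18*A)
C(J) - 63*n(3) = 3 - 1134*3 = 3 - 63*54 = 3 - 3402 = -3399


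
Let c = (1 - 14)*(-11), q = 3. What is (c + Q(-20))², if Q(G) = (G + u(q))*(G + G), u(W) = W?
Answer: 677329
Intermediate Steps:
Q(G) = 2*G*(3 + G) (Q(G) = (G + 3)*(G + G) = (3 + G)*(2*G) = 2*G*(3 + G))
c = 143 (c = -13*(-11) = 143)
(c + Q(-20))² = (143 + 2*(-20)*(3 - 20))² = (143 + 2*(-20)*(-17))² = (143 + 680)² = 823² = 677329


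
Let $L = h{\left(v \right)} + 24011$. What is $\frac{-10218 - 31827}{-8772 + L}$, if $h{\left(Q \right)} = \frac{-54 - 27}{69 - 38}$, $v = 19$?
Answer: $- \frac{1303395}{472328} \approx -2.7595$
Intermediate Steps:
$h{\left(Q \right)} = - \frac{81}{31}$
$L = \frac{744260}{31}$ ($L = - \frac{81}{31} + 24011 = \frac{744260}{31} \approx 24008.0$)
$\frac{-10218 - 31827}{-8772 + L} = \frac{-10218 - 31827}{-8772 + \frac{744260}{31}} = - \frac{42045}{\frac{472328}{31}} = \left(-42045\right) \frac{31}{472328} = - \frac{1303395}{472328}$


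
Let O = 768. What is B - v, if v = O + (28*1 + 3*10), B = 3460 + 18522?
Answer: 21156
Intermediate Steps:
B = 21982
v = 826 (v = 768 + (28*1 + 3*10) = 768 + (28 + 30) = 768 + 58 = 826)
B - v = 21982 - 1*826 = 21982 - 826 = 21156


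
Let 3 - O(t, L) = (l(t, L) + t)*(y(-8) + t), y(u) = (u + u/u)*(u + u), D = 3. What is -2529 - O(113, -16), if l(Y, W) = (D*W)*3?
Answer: -9507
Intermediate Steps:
y(u) = 2*u*(1 + u) (y(u) = (u + 1)*(2*u) = (1 + u)*(2*u) = 2*u*(1 + u))
l(Y, W) = 9*W (l(Y, W) = (3*W)*3 = 9*W)
O(t, L) = 3 - (112 + t)*(t + 9*L) (O(t, L) = 3 - (9*L + t)*(2*(-8)*(1 - 8) + t) = 3 - (t + 9*L)*(2*(-8)*(-7) + t) = 3 - (t + 9*L)*(112 + t) = 3 - (112 + t)*(t + 9*L))
-2529 - O(113, -16) = -2529 - (3 - 1*113**2 - 1008*(-16) - 112*113 - 9*(-16)*113) = -2529 - (3 - 1*12769 + 16128 - 12656 + 16272) = -2529 - (3 - 12769 + 16128 - 12656 + 16272) = -2529 - 1*6978 = -2529 - 6978 = -9507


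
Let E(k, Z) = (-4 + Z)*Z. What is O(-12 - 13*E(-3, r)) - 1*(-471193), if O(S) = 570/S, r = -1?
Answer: 36281291/77 ≈ 4.7119e+5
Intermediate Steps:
E(k, Z) = Z*(-4 + Z)
O(-12 - 13*E(-3, r)) - 1*(-471193) = 570/(-12 - (-13)*(-4 - 1)) - 1*(-471193) = 570/(-12 - (-13)*(-5)) + 471193 = 570/(-12 - 13*5) + 471193 = 570/(-12 - 65) + 471193 = 570/(-77) + 471193 = 570*(-1/77) + 471193 = -570/77 + 471193 = 36281291/77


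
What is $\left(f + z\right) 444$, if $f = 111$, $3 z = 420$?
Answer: $111444$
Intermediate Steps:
$z = 140$ ($z = \frac{1}{3} \cdot 420 = 140$)
$\left(f + z\right) 444 = \left(111 + 140\right) 444 = 251 \cdot 444 = 111444$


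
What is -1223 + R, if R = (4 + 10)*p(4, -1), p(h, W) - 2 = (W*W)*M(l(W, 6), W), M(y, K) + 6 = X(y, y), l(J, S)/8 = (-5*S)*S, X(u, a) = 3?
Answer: -1237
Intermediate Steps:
l(J, S) = -40*S² (l(J, S) = 8*((-5*S)*S) = 8*(-5*S²) = -40*S²)
M(y, K) = -3 (M(y, K) = -6 + 3 = -3)
p(h, W) = 2 - 3*W² (p(h, W) = 2 + (W*W)*(-3) = 2 + W²*(-3) = 2 - 3*W²)
R = -14 (R = (4 + 10)*(2 - 3*(-1)²) = 14*(2 - 3*1) = 14*(2 - 3) = 14*(-1) = -14)
-1223 + R = -1223 - 14 = -1237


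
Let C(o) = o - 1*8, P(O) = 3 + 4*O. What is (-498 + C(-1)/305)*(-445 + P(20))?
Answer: 54987438/305 ≈ 1.8029e+5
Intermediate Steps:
C(o) = -8 + o (C(o) = o - 8 = -8 + o)
(-498 + C(-1)/305)*(-445 + P(20)) = (-498 + (-8 - 1)/305)*(-445 + (3 + 4*20)) = (-498 - 9*1/305)*(-445 + (3 + 80)) = (-498 - 9/305)*(-445 + 83) = -151899/305*(-362) = 54987438/305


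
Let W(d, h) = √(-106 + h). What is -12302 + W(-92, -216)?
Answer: -12302 + I*√322 ≈ -12302.0 + 17.944*I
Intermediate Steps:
-12302 + W(-92, -216) = -12302 + √(-106 - 216) = -12302 + √(-322) = -12302 + I*√322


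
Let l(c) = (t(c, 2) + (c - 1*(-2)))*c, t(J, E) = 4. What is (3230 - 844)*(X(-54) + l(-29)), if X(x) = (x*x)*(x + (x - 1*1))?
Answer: -756784322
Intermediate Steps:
l(c) = c*(6 + c) (l(c) = (4 + (c - 1*(-2)))*c = (4 + (c + 2))*c = (4 + (2 + c))*c = (6 + c)*c = c*(6 + c))
X(x) = x²*(-1 + 2*x) (X(x) = x²*(x + (x - 1)) = x²*(x + (-1 + x)) = x²*(-1 + 2*x))
(3230 - 844)*(X(-54) + l(-29)) = (3230 - 844)*((-54)²*(-1 + 2*(-54)) - 29*(6 - 29)) = 2386*(2916*(-1 - 108) - 29*(-23)) = 2386*(2916*(-109) + 667) = 2386*(-317844 + 667) = 2386*(-317177) = -756784322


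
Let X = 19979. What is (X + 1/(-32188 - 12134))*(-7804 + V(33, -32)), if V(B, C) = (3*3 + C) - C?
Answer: -6902544502415/44322 ≈ -1.5574e+8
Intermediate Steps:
V(B, C) = 9 (V(B, C) = (9 + C) - C = 9)
(X + 1/(-32188 - 12134))*(-7804 + V(33, -32)) = (19979 + 1/(-32188 - 12134))*(-7804 + 9) = (19979 + 1/(-44322))*(-7795) = (19979 - 1/44322)*(-7795) = (885509237/44322)*(-7795) = -6902544502415/44322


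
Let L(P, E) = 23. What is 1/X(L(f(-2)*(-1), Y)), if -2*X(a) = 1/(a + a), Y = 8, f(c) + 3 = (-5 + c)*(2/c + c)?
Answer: -92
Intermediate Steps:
f(c) = -3 + (-5 + c)*(c + 2/c) (f(c) = -3 + (-5 + c)*(2/c + c) = -3 + (-5 + c)*(c + 2/c))
X(a) = -1/(4*a) (X(a) = -1/(2*(a + a)) = -1/(2*a)/2 = -1/(4*a))
1/X(L(f(-2)*(-1), Y)) = 1/(-¼/23) = 1/(-¼*1/23) = 1/(-1/92) = -92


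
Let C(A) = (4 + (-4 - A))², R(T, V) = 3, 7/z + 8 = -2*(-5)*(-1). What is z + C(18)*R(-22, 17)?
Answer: 17489/18 ≈ 971.61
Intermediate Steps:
z = -7/18 (z = 7/(-8 - 2*(-5)*(-1)) = 7/(-8 + 10*(-1)) = 7/(-8 - 10) = 7/(-18) = 7*(-1/18) = -7/18 ≈ -0.38889)
C(A) = A² (C(A) = (-A)² = A²)
z + C(18)*R(-22, 17) = -7/18 + 18²*3 = -7/18 + 324*3 = -7/18 + 972 = 17489/18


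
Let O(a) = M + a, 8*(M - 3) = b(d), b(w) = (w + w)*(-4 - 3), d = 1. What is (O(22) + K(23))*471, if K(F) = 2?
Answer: 47571/4 ≈ 11893.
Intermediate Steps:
b(w) = -14*w (b(w) = (2*w)*(-7) = -14*w)
M = 5/4 (M = 3 + (-14*1)/8 = 3 + (1/8)*(-14) = 3 - 7/4 = 5/4 ≈ 1.2500)
O(a) = 5/4 + a
(O(22) + K(23))*471 = ((5/4 + 22) + 2)*471 = (93/4 + 2)*471 = (101/4)*471 = 47571/4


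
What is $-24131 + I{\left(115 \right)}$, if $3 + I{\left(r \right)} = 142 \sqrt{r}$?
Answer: $-24134 + 142 \sqrt{115} \approx -22611.0$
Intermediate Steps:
$I{\left(r \right)} = -3 + 142 \sqrt{r}$
$-24131 + I{\left(115 \right)} = -24131 - \left(3 - 142 \sqrt{115}\right) = -24134 + 142 \sqrt{115}$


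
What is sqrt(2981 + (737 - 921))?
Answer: sqrt(2797) ≈ 52.887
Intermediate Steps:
sqrt(2981 + (737 - 921)) = sqrt(2981 - 184) = sqrt(2797)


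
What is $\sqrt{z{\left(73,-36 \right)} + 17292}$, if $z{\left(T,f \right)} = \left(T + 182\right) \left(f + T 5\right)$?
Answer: $3 \sqrt{11243} \approx 318.1$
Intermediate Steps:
$z{\left(T,f \right)} = \left(182 + T\right) \left(f + 5 T\right)$
$\sqrt{z{\left(73,-36 \right)} + 17292} = \sqrt{\left(5 \cdot 73^{2} + 182 \left(-36\right) + 910 \cdot 73 + 73 \left(-36\right)\right) + 17292} = \sqrt{\left(5 \cdot 5329 - 6552 + 66430 - 2628\right) + 17292} = \sqrt{\left(26645 - 6552 + 66430 - 2628\right) + 17292} = \sqrt{83895 + 17292} = \sqrt{101187} = 3 \sqrt{11243}$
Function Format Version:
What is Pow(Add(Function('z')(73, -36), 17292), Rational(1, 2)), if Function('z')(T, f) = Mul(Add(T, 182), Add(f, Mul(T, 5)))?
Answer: Mul(3, Pow(11243, Rational(1, 2))) ≈ 318.10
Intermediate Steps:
Function('z')(T, f) = Mul(Add(182, T), Add(f, Mul(5, T)))
Pow(Add(Function('z')(73, -36), 17292), Rational(1, 2)) = Pow(Add(Add(Mul(5, Pow(73, 2)), Mul(182, -36), Mul(910, 73), Mul(73, -36)), 17292), Rational(1, 2)) = Pow(Add(Add(Mul(5, 5329), -6552, 66430, -2628), 17292), Rational(1, 2)) = Pow(Add(Add(26645, -6552, 66430, -2628), 17292), Rational(1, 2)) = Pow(Add(83895, 17292), Rational(1, 2)) = Pow(101187, Rational(1, 2)) = Mul(3, Pow(11243, Rational(1, 2)))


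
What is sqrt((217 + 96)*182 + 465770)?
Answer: 4*sqrt(32671) ≈ 723.00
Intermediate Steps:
sqrt((217 + 96)*182 + 465770) = sqrt(313*182 + 465770) = sqrt(56966 + 465770) = sqrt(522736) = 4*sqrt(32671)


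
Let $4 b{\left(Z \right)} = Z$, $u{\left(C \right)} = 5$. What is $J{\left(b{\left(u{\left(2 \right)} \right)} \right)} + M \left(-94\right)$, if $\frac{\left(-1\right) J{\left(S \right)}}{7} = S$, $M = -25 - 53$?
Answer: $\frac{29293}{4} \approx 7323.3$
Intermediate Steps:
$b{\left(Z \right)} = \frac{Z}{4}$
$M = -78$ ($M = -25 - 53 = -78$)
$J{\left(S \right)} = - 7 S$
$J{\left(b{\left(u{\left(2 \right)} \right)} \right)} + M \left(-94\right) = - 7 \cdot \frac{1}{4} \cdot 5 - -7332 = \left(-7\right) \frac{5}{4} + 7332 = - \frac{35}{4} + 7332 = \frac{29293}{4}$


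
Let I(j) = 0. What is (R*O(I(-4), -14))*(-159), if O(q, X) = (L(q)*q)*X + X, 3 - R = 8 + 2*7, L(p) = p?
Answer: -42294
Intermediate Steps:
R = -19 (R = 3 - (8 + 2*7) = 3 - (8 + 14) = 3 - 1*22 = 3 - 22 = -19)
O(q, X) = X + X*q**2 (O(q, X) = (q*q)*X + X = q**2*X + X = X*q**2 + X = X + X*q**2)
(R*O(I(-4), -14))*(-159) = -(-266)*(1 + 0**2)*(-159) = -(-266)*(1 + 0)*(-159) = -(-266)*(-159) = -19*(-14)*(-159) = 266*(-159) = -42294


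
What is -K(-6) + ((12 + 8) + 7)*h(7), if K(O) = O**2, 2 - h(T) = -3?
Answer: 99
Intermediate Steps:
h(T) = 5 (h(T) = 2 - 1*(-3) = 2 + 3 = 5)
-K(-6) + ((12 + 8) + 7)*h(7) = -1*(-6)**2 + ((12 + 8) + 7)*5 = -1*36 + (20 + 7)*5 = -36 + 27*5 = -36 + 135 = 99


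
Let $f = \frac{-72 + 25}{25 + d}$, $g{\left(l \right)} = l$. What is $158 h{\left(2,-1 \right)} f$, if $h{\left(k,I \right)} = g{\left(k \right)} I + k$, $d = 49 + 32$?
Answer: $0$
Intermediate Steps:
$d = 81$
$h{\left(k,I \right)} = k + I k$ ($h{\left(k,I \right)} = k I + k = I k + k = k + I k$)
$f = - \frac{47}{106}$ ($f = \frac{-72 + 25}{25 + 81} = - \frac{47}{106} \approx -0.4434$)
$158 h{\left(2,-1 \right)} f = 158 \cdot 2 \left(1 - 1\right) \left(- \frac{47}{106}\right) = 158 \cdot 2 \cdot 0 \left(- \frac{47}{106}\right) = 158 \cdot 0 \left(- \frac{47}{106}\right) = 0 \left(- \frac{47}{106}\right) = 0$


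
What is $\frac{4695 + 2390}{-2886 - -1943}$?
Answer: $- \frac{7085}{943} \approx -7.5133$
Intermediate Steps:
$\frac{4695 + 2390}{-2886 - -1943} = \frac{7085}{-2886 + 1943} = \frac{7085}{-943} = 7085 \left(- \frac{1}{943}\right) = - \frac{7085}{943}$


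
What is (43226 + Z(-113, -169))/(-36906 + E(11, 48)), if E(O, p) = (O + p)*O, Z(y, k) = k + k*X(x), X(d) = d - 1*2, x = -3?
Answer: -43902/36257 ≈ -1.2109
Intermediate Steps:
X(d) = -2 + d (X(d) = d - 2 = -2 + d)
Z(y, k) = -4*k (Z(y, k) = k + k*(-2 - 3) = k + k*(-5) = k - 5*k = -4*k)
E(O, p) = O*(O + p)
(43226 + Z(-113, -169))/(-36906 + E(11, 48)) = (43226 - 4*(-169))/(-36906 + 11*(11 + 48)) = (43226 + 676)/(-36906 + 11*59) = 43902/(-36906 + 649) = 43902/(-36257) = 43902*(-1/36257) = -43902/36257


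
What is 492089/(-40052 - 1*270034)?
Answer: -492089/310086 ≈ -1.5869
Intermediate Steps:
492089/(-40052 - 1*270034) = 492089/(-40052 - 270034) = 492089/(-310086) = 492089*(-1/310086) = -492089/310086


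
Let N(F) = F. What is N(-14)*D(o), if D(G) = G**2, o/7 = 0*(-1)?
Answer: 0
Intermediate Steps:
o = 0 (o = 7*(0*(-1)) = 7*0 = 0)
N(-14)*D(o) = -14*0**2 = -14*0 = 0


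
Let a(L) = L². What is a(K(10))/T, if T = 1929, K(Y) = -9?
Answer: 27/643 ≈ 0.041991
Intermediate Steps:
a(K(10))/T = (-9)²/1929 = 81*(1/1929) = 27/643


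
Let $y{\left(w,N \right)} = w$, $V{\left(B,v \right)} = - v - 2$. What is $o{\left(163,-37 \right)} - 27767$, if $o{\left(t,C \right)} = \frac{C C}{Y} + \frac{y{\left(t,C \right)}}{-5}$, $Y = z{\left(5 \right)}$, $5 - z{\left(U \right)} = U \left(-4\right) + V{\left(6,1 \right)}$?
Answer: $- \frac{3885099}{140} \approx -27751.0$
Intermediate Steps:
$V{\left(B,v \right)} = -2 - v$
$z{\left(U \right)} = 8 + 4 U$ ($z{\left(U \right)} = 5 - \left(U \left(-4\right) - 3\right) = 5 - \left(- 4 U - 3\right) = 5 - \left(-3 - 4 U\right) = 5 + \left(3 + 4 U\right) = 8 + 4 U$)
$Y = 28$ ($Y = 8 + 4 \cdot 5 = 8 + 20 = 28$)
$o{\left(t,C \right)} = - \frac{t}{5} + \frac{C^{2}}{28}$ ($o{\left(t,C \right)} = \frac{C C}{28} + \frac{t}{-5} = C^{2} \cdot \frac{1}{28} + t \left(- \frac{1}{5}\right) = \frac{C^{2}}{28} - \frac{t}{5} = - \frac{t}{5} + \frac{C^{2}}{28}$)
$o{\left(163,-37 \right)} - 27767 = \left(\left(- \frac{1}{5}\right) 163 + \frac{\left(-37\right)^{2}}{28}\right) - 27767 = \left(- \frac{163}{5} + \frac{1}{28} \cdot 1369\right) - 27767 = \left(- \frac{163}{5} + \frac{1369}{28}\right) - 27767 = \frac{2281}{140} - 27767 = - \frac{3885099}{140}$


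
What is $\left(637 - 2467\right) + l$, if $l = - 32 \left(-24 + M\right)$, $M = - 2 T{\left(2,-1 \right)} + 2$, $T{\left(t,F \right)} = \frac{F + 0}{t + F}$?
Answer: $-1190$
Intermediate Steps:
$T{\left(t,F \right)} = \frac{F}{F + t}$
$M = 4$ ($M = - 2 \left(- \frac{1}{-1 + 2}\right) + 2 = - 2 \left(- 1^{-1}\right) + 2 = - 2 \left(\left(-1\right) 1\right) + 2 = \left(-2\right) \left(-1\right) + 2 = 2 + 2 = 4$)
$l = 640$ ($l = - 32 \left(-24 + 4\right) = \left(-32\right) \left(-20\right) = 640$)
$\left(637 - 2467\right) + l = \left(637 - 2467\right) + 640 = -1830 + 640 = -1190$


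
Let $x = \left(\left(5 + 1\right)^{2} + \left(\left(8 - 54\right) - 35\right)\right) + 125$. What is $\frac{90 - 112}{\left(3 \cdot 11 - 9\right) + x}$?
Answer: $- \frac{11}{52} \approx -0.21154$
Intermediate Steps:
$x = 80$ ($x = \left(6^{2} - 81\right) + 125 = \left(36 - 81\right) + 125 = -45 + 125 = 80$)
$\frac{90 - 112}{\left(3 \cdot 11 - 9\right) + x} = \frac{90 - 112}{\left(3 \cdot 11 - 9\right) + 80} = - \frac{22}{\left(33 - 9\right) + 80} = - \frac{22}{24 + 80} = - \frac{22}{104} = \left(-22\right) \frac{1}{104} = - \frac{11}{52}$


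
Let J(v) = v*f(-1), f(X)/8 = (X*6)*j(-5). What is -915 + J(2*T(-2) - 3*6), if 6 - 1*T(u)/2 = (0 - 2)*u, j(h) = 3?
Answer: 525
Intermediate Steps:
f(X) = 144*X (f(X) = 8*((X*6)*3) = 8*((6*X)*3) = 8*(18*X) = 144*X)
T(u) = 12 + 4*u (T(u) = 12 - 2*(0 - 2)*u = 12 - (-4)*u = 12 + 4*u)
J(v) = -144*v (J(v) = v*(144*(-1)) = v*(-144) = -144*v)
-915 + J(2*T(-2) - 3*6) = -915 - 144*(2*(12 + 4*(-2)) - 3*6) = -915 - 144*(2*(12 - 8) - 18) = -915 - 144*(2*4 - 18) = -915 - 144*(8 - 18) = -915 - 144*(-10) = -915 + 1440 = 525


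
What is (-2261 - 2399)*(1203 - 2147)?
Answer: 4399040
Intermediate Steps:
(-2261 - 2399)*(1203 - 2147) = -4660*(-944) = 4399040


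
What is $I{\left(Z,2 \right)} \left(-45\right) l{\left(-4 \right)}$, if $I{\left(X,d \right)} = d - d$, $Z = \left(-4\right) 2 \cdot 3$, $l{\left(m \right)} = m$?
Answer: $0$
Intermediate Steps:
$Z = -24$ ($Z = \left(-8\right) 3 = -24$)
$I{\left(X,d \right)} = 0$
$I{\left(Z,2 \right)} \left(-45\right) l{\left(-4 \right)} = 0 \left(-45\right) \left(-4\right) = 0 \left(-4\right) = 0$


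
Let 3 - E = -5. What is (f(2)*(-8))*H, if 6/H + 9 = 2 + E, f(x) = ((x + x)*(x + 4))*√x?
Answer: -1152*√2 ≈ -1629.2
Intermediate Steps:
E = 8 (E = 3 - 1*(-5) = 3 + 5 = 8)
f(x) = 2*x^(3/2)*(4 + x) (f(x) = ((2*x)*(4 + x))*√x = (2*x*(4 + x))*√x = 2*x^(3/2)*(4 + x))
H = 6 (H = 6/(-9 + (2 + 8)) = 6/(-9 + 10) = 6/1 = 6*1 = 6)
(f(2)*(-8))*H = ((2*2^(3/2)*(4 + 2))*(-8))*6 = ((2*(2*√2)*6)*(-8))*6 = ((24*√2)*(-8))*6 = -192*√2*6 = -1152*√2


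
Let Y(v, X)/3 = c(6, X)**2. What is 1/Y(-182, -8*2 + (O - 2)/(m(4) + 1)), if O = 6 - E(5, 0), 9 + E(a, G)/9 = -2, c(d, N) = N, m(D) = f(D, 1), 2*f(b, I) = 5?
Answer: 49/26508 ≈ 0.0018485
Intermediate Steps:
f(b, I) = 5/2 (f(b, I) = (1/2)*5 = 5/2)
m(D) = 5/2
E(a, G) = -99 (E(a, G) = -81 + 9*(-2) = -81 - 18 = -99)
O = 105 (O = 6 - 1*(-99) = 6 + 99 = 105)
Y(v, X) = 3*X**2
1/Y(-182, -8*2 + (O - 2)/(m(4) + 1)) = 1/(3*(-8*2 + (105 - 2)/(5/2 + 1))**2) = 1/(3*(-16 + 103/(7/2))**2) = 1/(3*(-16 + 103*(2/7))**2) = 1/(3*(-16 + 206/7)**2) = 1/(3*(94/7)**2) = 1/(3*(8836/49)) = 1/(26508/49) = 49/26508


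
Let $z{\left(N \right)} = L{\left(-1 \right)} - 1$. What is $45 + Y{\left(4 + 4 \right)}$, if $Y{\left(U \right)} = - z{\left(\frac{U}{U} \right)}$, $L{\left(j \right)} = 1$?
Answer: $45$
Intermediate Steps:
$z{\left(N \right)} = 0$ ($z{\left(N \right)} = 1 - 1 = 0$)
$Y{\left(U \right)} = 0$ ($Y{\left(U \right)} = \left(-1\right) 0 = 0$)
$45 + Y{\left(4 + 4 \right)} = 45 + 0 = 45$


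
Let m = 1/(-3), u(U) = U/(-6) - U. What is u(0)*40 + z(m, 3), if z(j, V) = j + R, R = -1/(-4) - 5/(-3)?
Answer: 19/12 ≈ 1.5833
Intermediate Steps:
u(U) = -7*U/6 (u(U) = U*(-⅙) - U = -U/6 - U = -7*U/6)
R = 23/12 (R = -1*(-¼) - 5*(-⅓) = ¼ + 5/3 = 23/12 ≈ 1.9167)
m = -⅓ ≈ -0.33333
z(j, V) = 23/12 + j (z(j, V) = j + 23/12 = 23/12 + j)
u(0)*40 + z(m, 3) = -7/6*0*40 + (23/12 - ⅓) = 0*40 + 19/12 = 0 + 19/12 = 19/12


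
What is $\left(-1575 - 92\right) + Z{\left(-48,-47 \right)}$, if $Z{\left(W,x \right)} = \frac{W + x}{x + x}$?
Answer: $- \frac{156603}{94} \approx -1666.0$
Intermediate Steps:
$Z{\left(W,x \right)} = \frac{W + x}{2 x}$
$\left(-1575 - 92\right) + Z{\left(-48,-47 \right)} = \left(-1575 - 92\right) + \frac{-48 - 47}{2 \left(-47\right)} = -1667 + \frac{1}{2} \left(- \frac{1}{47}\right) \left(-95\right) = -1667 + \frac{95}{94} = - \frac{156603}{94}$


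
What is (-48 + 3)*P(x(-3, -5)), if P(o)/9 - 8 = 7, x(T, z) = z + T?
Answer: -6075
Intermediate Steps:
x(T, z) = T + z
P(o) = 135 (P(o) = 72 + 9*7 = 72 + 63 = 135)
(-48 + 3)*P(x(-3, -5)) = (-48 + 3)*135 = -45*135 = -6075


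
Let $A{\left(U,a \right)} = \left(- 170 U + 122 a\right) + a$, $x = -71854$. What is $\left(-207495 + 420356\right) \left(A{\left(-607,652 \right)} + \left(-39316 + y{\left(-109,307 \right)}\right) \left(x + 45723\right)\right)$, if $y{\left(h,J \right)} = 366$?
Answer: $216689483036796$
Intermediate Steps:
$A{\left(U,a \right)} = - 170 U + 123 a$
$\left(-207495 + 420356\right) \left(A{\left(-607,652 \right)} + \left(-39316 + y{\left(-109,307 \right)}\right) \left(x + 45723\right)\right) = \left(-207495 + 420356\right) \left(\left(\left(-170\right) \left(-607\right) + 123 \cdot 652\right) + \left(-39316 + 366\right) \left(-71854 + 45723\right)\right) = 212861 \left(\left(103190 + 80196\right) - -1017802450\right) = 212861 \left(183386 + 1017802450\right) = 212861 \cdot 1017985836 = 216689483036796$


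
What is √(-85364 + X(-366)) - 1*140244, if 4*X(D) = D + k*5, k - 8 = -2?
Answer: -140244 + 2*I*√21362 ≈ -1.4024e+5 + 292.31*I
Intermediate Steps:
k = 6 (k = 8 - 2 = 6)
X(D) = 15/2 + D/4 (X(D) = (D + 6*5)/4 = (D + 30)/4 = (30 + D)/4 = 15/2 + D/4)
√(-85364 + X(-366)) - 1*140244 = √(-85364 + (15/2 + (¼)*(-366))) - 1*140244 = √(-85364 + (15/2 - 183/2)) - 140244 = √(-85364 - 84) - 140244 = √(-85448) - 140244 = 2*I*√21362 - 140244 = -140244 + 2*I*√21362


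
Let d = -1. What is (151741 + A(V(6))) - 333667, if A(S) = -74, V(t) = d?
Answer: -182000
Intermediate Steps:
V(t) = -1
(151741 + A(V(6))) - 333667 = (151741 - 74) - 333667 = 151667 - 333667 = -182000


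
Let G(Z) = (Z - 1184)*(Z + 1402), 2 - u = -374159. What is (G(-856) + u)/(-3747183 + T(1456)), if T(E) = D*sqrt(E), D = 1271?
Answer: 2771712574257/14039028353393 + 3760528036*sqrt(91)/14039028353393 ≈ 0.19998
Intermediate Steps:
u = 374161 (u = 2 - 1*(-374159) = 2 + 374159 = 374161)
T(E) = 1271*sqrt(E)
G(Z) = (-1184 + Z)*(1402 + Z)
(G(-856) + u)/(-3747183 + T(1456)) = ((-1659968 + (-856)**2 + 218*(-856)) + 374161)/(-3747183 + 1271*sqrt(1456)) = ((-1659968 + 732736 - 186608) + 374161)/(-3747183 + 1271*(4*sqrt(91))) = (-1113840 + 374161)/(-3747183 + 5084*sqrt(91)) = -739679/(-3747183 + 5084*sqrt(91))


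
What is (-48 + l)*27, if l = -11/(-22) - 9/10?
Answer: -6534/5 ≈ -1306.8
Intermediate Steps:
l = -⅖ (l = -11*(-1/22) - 9*⅒ = ½ - 9/10 = -⅖ ≈ -0.40000)
(-48 + l)*27 = (-48 - ⅖)*27 = -242/5*27 = -6534/5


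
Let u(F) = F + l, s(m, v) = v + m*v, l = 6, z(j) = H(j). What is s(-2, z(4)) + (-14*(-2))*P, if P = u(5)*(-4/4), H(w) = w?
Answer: -312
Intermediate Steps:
z(j) = j
u(F) = 6 + F (u(F) = F + 6 = 6 + F)
P = -11 (P = (6 + 5)*(-4/4) = 11*(-4*¼) = 11*(-1) = -11)
s(-2, z(4)) + (-14*(-2))*P = 4*(1 - 2) - 14*(-2)*(-11) = 4*(-1) + 28*(-11) = -4 - 308 = -312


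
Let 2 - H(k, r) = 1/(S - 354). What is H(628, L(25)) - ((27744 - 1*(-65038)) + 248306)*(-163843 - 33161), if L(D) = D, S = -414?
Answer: 51606297871873/768 ≈ 6.7196e+10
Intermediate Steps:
H(k, r) = 1537/768 (H(k, r) = 2 - 1/(-414 - 354) = 2 - 1/(-768) = 2 - 1*(-1/768) = 2 + 1/768 = 1537/768)
H(628, L(25)) - ((27744 - 1*(-65038)) + 248306)*(-163843 - 33161) = 1537/768 - ((27744 - 1*(-65038)) + 248306)*(-163843 - 33161) = 1537/768 - ((27744 + 65038) + 248306)*(-197004) = 1537/768 - (92782 + 248306)*(-197004) = 1537/768 - 341088*(-197004) = 1537/768 - 1*(-67195700352) = 1537/768 + 67195700352 = 51606297871873/768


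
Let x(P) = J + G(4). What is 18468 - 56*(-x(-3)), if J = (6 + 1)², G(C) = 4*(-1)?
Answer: 20988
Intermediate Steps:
G(C) = -4
J = 49 (J = 7² = 49)
x(P) = 45 (x(P) = 49 - 4 = 45)
18468 - 56*(-x(-3)) = 18468 - 56*(-1*45) = 18468 - 56*(-45) = 18468 - 1*(-2520) = 18468 + 2520 = 20988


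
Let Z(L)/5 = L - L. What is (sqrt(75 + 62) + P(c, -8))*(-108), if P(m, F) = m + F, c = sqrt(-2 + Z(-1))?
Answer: 864 - 108*sqrt(137) - 108*I*sqrt(2) ≈ -400.11 - 152.74*I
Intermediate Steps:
Z(L) = 0 (Z(L) = 5*(L - L) = 5*0 = 0)
c = I*sqrt(2) (c = sqrt(-2 + 0) = sqrt(-2) = I*sqrt(2) ≈ 1.4142*I)
P(m, F) = F + m
(sqrt(75 + 62) + P(c, -8))*(-108) = (sqrt(75 + 62) + (-8 + I*sqrt(2)))*(-108) = (sqrt(137) + (-8 + I*sqrt(2)))*(-108) = (-8 + sqrt(137) + I*sqrt(2))*(-108) = 864 - 108*sqrt(137) - 108*I*sqrt(2)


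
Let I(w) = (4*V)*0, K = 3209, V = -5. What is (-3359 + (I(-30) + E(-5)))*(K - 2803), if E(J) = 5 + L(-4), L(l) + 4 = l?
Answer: -1364972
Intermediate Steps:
L(l) = -4 + l
E(J) = -3 (E(J) = 5 + (-4 - 4) = 5 - 8 = -3)
I(w) = 0 (I(w) = (4*(-5))*0 = -20*0 = 0)
(-3359 + (I(-30) + E(-5)))*(K - 2803) = (-3359 + (0 - 3))*(3209 - 2803) = (-3359 - 3)*406 = -3362*406 = -1364972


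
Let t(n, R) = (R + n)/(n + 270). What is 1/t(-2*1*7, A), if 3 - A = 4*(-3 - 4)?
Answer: 256/17 ≈ 15.059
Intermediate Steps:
A = 31 (A = 3 - 4*(-3 - 4) = 3 - 4*(-7) = 3 - 1*(-28) = 3 + 28 = 31)
t(n, R) = (R + n)/(270 + n)
1/t(-2*1*7, A) = 1/((31 - 2*1*7)/(270 - 2*1*7)) = 1/((31 - 2*7)/(270 - 2*7)) = 1/((31 - 14)/(270 - 14)) = 1/(17/256) = 256/17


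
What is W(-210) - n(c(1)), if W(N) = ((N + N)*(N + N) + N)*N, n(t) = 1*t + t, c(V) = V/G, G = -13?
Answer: -480998698/13 ≈ -3.7000e+7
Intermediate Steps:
c(V) = -V/13 (c(V) = V/(-13) = V*(-1/13) = -V/13)
n(t) = 2*t (n(t) = t + t = 2*t)
W(N) = N*(N + 4*N**2) (W(N) = ((2*N)*(2*N) + N)*N = (4*N**2 + N)*N = (N + 4*N**2)*N = N*(N + 4*N**2))
W(-210) - n(c(1)) = (-210)**2*(1 + 4*(-210)) - 2*(-1/13*1) = 44100*(1 - 840) - 2*(-1)/13 = 44100*(-839) - 1*(-2/13) = -36999900 + 2/13 = -480998698/13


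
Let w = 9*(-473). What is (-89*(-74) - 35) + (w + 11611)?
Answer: 13905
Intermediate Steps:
w = -4257
(-89*(-74) - 35) + (w + 11611) = (-89*(-74) - 35) + (-4257 + 11611) = (6586 - 35) + 7354 = 6551 + 7354 = 13905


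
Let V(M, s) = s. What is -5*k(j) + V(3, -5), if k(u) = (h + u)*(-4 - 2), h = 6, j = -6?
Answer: -5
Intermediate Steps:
k(u) = -36 - 6*u (k(u) = (6 + u)*(-4 - 2) = (6 + u)*(-6) = -36 - 6*u)
-5*k(j) + V(3, -5) = -5*(-36 - 6*(-6)) - 5 = -5*(-36 + 36) - 5 = -5*0 - 5 = 0 - 5 = -5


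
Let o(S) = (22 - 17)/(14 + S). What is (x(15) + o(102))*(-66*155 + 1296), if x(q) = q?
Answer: -7794915/58 ≈ -1.3440e+5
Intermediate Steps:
o(S) = 5/(14 + S)
(x(15) + o(102))*(-66*155 + 1296) = (15 + 5/(14 + 102))*(-66*155 + 1296) = (15 + 5/116)*(-10230 + 1296) = (15 + 5*(1/116))*(-8934) = (15 + 5/116)*(-8934) = (1745/116)*(-8934) = -7794915/58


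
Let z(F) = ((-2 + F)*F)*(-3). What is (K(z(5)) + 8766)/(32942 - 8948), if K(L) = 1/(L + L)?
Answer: 788939/2159460 ≈ 0.36534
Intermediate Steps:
z(F) = -3*F*(-2 + F) (z(F) = (F*(-2 + F))*(-3) = -3*F*(-2 + F))
K(L) = 1/(2*L)
(K(z(5)) + 8766)/(32942 - 8948) = (1/(2*((3*5*(2 - 1*5)))) + 8766)/(32942 - 8948) = (1/(2*((3*5*(2 - 5)))) + 8766)/23994 = (1/(2*((3*5*(-3)))) + 8766)*(1/23994) = ((½)/(-45) + 8766)*(1/23994) = ((½)*(-1/45) + 8766)*(1/23994) = (-1/90 + 8766)*(1/23994) = (788939/90)*(1/23994) = 788939/2159460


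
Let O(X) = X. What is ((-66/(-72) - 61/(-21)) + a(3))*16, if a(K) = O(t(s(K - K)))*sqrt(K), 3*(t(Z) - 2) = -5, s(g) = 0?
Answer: 428/7 + 16*sqrt(3)/3 ≈ 70.380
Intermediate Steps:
t(Z) = 1/3 (t(Z) = 2 + (1/3)*(-5) = 2 - 5/3 = 1/3)
a(K) = sqrt(K)/3
((-66/(-72) - 61/(-21)) + a(3))*16 = ((-66/(-72) - 61/(-21)) + sqrt(3)/3)*16 = ((-66*(-1/72) - 61*(-1/21)) + sqrt(3)/3)*16 = ((11/12 + 61/21) + sqrt(3)/3)*16 = (107/28 + sqrt(3)/3)*16 = 428/7 + 16*sqrt(3)/3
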